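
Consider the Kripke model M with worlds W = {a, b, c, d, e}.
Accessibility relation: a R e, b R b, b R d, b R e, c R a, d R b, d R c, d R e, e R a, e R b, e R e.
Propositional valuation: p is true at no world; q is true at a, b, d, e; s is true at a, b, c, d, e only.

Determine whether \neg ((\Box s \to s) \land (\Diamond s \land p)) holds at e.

Recall that \Box ψ holds at a world iff ψ holds at every accessible world, and \Diamond ψ holds iff ψ holds at some accessible world.
At e: (\Box s \to s) \land (\Diamond s \land p) is false, so \neg ((\Box s \to s) \land (\Diamond s \land p)) is true.
  At e: \Box s \to s is true, \Diamond s \land p is false, so (\Box s \to s) \land (\Diamond s \land p) is false.
    At e: \Box s is true, s is true, so \Box s \to s is true.
      At e: \Box s requires s at every successor {a, b, e}.
        At a: s is true.
        At b: s is true.
        At e: s is true.
      So \Box s is true at e.
    At e: \Diamond s is true, p is false, so \Diamond s \land p is false.
      At e: \Diamond s requires s at some successor in {a, b, e}.
        s holds at a, so \Diamond s is true at e.

Yes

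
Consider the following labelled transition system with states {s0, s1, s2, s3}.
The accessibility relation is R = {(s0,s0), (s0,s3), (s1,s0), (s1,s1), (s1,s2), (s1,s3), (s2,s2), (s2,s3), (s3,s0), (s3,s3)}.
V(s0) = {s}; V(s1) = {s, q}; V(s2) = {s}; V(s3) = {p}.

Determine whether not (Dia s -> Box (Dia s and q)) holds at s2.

Yes

At s2: Dia s -> Box (Dia s and q) is false, so not (Dia s -> Box (Dia s and q)) is true.
  At s2: Dia s is true, Box (Dia s and q) is false, so Dia s -> Box (Dia s and q) is false.
    At s2: Dia s requires s at some successor in {s2, s3}.
      s holds at s2, so Dia s is true at s2.
    At s2: Box (Dia s and q) requires Dia s and q at every successor {s2, s3}.
      Dia s and q fails at s2, so Box (Dia s and q) is false at s2.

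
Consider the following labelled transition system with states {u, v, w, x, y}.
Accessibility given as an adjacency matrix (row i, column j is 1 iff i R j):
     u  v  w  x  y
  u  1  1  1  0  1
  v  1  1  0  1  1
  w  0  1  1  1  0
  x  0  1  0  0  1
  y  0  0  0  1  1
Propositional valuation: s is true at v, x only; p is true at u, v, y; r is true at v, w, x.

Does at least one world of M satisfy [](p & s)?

Let φ = [](p & s). Evaluate φ at each world:
  u (successors {u, v, w, y}): φ is false.
  v (successors {u, v, x, y}): φ is false.
  w (successors {v, w, x}): φ is false.
  x (successors {v, y}): φ is false.
  y (successors {x, y}): φ is false.
For instance, at v:
  At v: [](p & s) requires p & s at every successor {u, v, x, y}.
    p & s fails at u, so [](p & s) is false at v.

No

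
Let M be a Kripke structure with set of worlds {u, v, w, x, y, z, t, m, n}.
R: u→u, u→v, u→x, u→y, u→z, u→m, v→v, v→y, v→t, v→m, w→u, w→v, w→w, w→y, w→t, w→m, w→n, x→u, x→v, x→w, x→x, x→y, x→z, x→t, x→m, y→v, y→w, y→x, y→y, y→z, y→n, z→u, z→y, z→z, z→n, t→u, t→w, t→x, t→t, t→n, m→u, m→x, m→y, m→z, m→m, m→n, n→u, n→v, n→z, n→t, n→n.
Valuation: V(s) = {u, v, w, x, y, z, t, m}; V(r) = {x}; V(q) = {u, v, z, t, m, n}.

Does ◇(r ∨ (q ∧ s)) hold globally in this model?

Let φ = ◇(r ∨ (q ∧ s)). Evaluate φ at each world:
  u (successors {u, v, x, y, z, m}): φ is true.
  v (successors {v, y, t, m}): φ is true.
  w (successors {u, v, w, y, t, m, n}): φ is true.
  x (successors {u, v, w, x, y, z, t, m}): φ is true.
  y (successors {v, w, x, y, z, n}): φ is true.
  z (successors {u, y, z, n}): φ is true.
  t (successors {u, w, x, t, n}): φ is true.
  m (successors {u, x, y, z, m, n}): φ is true.
  n (successors {u, v, z, t, n}): φ is true.
For instance, at x:
  At x: ◇(r ∨ (q ∧ s)) requires r ∨ (q ∧ s) at some successor in {u, v, w, x, y, z, t, m}.
    r ∨ (q ∧ s) holds at u, so ◇(r ∨ (q ∧ s)) is true at x.

Yes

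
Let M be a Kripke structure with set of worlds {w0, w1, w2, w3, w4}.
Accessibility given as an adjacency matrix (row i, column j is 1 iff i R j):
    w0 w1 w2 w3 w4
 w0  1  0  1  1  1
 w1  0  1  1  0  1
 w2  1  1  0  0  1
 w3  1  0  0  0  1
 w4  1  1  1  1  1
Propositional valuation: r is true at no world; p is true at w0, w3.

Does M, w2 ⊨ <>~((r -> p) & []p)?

Yes

Recall that []ψ holds at a world iff ψ holds at every accessible world, and <>ψ holds iff ψ holds at some accessible world.
At w2: <>~((r -> p) & []p) requires ~((r -> p) & []p) at some successor in {w0, w1, w4}.
  ~((r -> p) & []p) holds at w0, so <>~((r -> p) & []p) is true at w2.
    At w0: (r -> p) & []p is false, so ~((r -> p) & []p) is true.
      At w0: r -> p is true, []p is false, so (r -> p) & []p is false.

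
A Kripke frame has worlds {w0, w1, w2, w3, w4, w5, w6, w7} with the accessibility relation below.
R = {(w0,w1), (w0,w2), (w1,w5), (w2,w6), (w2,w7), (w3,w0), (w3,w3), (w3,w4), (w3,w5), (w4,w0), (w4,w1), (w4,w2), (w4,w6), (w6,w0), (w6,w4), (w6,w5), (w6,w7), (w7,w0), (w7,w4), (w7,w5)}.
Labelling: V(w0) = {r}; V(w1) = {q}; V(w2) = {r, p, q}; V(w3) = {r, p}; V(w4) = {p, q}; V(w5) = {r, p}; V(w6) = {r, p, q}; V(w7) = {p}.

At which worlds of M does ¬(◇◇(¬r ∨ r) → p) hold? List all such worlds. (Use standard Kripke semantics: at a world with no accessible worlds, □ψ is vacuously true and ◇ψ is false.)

w0

Let φ = ¬(◇◇(¬r ∨ r) → p). Evaluate φ at each world:
  w0 (successors {w1, w2}): φ is true.
  w1 (successors {w5}): φ is false.
  w2 (successors {w6, w7}): φ is false.
  w3 (successors {w0, w3, w4, w5}): φ is false.
  w4 (successors {w0, w1, w2, w6}): φ is false.
  w5 (successors ∅): φ is false.
  w6 (successors {w0, w4, w5, w7}): φ is false.
  w7 (successors {w0, w4, w5}): φ is false.
For instance, at w7:
  At w7: ◇◇(¬r ∨ r) → p is true, so ¬(◇◇(¬r ∨ r) → p) is false.
    At w7: ◇◇(¬r ∨ r) is true, p is true, so ◇◇(¬r ∨ r) → p is true.
      At w7: ◇◇(¬r ∨ r) requires ◇(¬r ∨ r) at some successor in {w0, w4, w5}.
        ◇(¬r ∨ r) holds at w0, so ◇◇(¬r ∨ r) is true at w7.
Satisfying worlds: {w0}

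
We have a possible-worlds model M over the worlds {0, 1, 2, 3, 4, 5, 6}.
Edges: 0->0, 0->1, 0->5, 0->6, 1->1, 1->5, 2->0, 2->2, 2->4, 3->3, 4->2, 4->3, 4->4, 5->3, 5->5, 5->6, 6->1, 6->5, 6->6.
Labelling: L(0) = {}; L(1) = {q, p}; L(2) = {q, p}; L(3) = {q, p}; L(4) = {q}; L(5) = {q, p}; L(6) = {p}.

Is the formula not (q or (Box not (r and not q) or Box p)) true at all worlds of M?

No

Let φ = not (q or (Box not (r and not q) or Box p)). Evaluate φ at each world:
  0 (successors {0, 1, 5, 6}): φ is false.
  1 (successors {1, 5}): φ is false.
  2 (successors {0, 2, 4}): φ is false.
  3 (successors {3}): φ is false.
  4 (successors {2, 3, 4}): φ is false.
  5 (successors {3, 5, 6}): φ is false.
  6 (successors {1, 5, 6}): φ is false.
Detail at 0 (counterexample):
  At 0: q or (Box not (r and not q) or Box p) is true, so not (q or (Box not (r and not q) or Box p)) is false.
    At 0: q is false, Box not (r and not q) or Box p is true, so q or (Box not (r and not q) or Box p) is true.
      At 0: Box not (r and not q) is true, Box p is false, so Box not (r and not q) or Box p is true.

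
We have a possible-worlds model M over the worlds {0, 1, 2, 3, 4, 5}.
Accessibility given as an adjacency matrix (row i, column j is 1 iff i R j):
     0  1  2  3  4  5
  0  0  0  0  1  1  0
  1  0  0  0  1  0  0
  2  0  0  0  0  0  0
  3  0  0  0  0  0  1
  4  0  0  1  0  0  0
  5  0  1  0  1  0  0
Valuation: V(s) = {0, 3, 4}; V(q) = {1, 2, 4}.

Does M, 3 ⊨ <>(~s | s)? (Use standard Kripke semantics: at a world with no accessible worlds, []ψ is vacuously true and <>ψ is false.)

Yes

Recall that <>ψ holds at a world iff ψ holds at some accessible world.
At 3: <>(~s | s) requires ~s | s at some successor in {5}.
  ~s | s holds at 5, so <>(~s | s) is true at 3.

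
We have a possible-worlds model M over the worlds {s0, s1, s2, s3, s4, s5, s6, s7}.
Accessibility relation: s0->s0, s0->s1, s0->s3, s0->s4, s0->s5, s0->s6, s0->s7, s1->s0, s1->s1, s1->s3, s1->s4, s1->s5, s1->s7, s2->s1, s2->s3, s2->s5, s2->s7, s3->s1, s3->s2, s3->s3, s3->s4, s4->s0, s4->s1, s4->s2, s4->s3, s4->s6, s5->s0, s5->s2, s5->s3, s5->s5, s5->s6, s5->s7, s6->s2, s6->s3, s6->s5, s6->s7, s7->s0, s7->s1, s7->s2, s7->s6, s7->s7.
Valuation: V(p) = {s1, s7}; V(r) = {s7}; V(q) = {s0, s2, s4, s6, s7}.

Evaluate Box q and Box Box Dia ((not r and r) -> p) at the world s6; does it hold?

Recall that Box ψ holds at a world iff ψ holds at every accessible world, and Dia ψ holds iff ψ holds at some accessible world.
At s6: Box q is false, Box Box Dia ((not r and r) -> p) is true, so Box q and Box Box Dia ((not r and r) -> p) is false.
  At s6: Box q requires q at every successor {s2, s3, s5, s7}.
    q fails at s3, so Box q is false at s6.
  At s6: Box Box Dia ((not r and r) -> p) requires Box Dia ((not r and r) -> p) at every successor {s2, s3, s5, s7}.
    At s2: Box Dia ((not r and r) -> p) is true.
    At s3: Box Dia ((not r and r) -> p) is true.
    At s5: Box Dia ((not r and r) -> p) is true.
    At s7: Box Dia ((not r and r) -> p) is true.
  So Box Box Dia ((not r and r) -> p) is true at s6.

No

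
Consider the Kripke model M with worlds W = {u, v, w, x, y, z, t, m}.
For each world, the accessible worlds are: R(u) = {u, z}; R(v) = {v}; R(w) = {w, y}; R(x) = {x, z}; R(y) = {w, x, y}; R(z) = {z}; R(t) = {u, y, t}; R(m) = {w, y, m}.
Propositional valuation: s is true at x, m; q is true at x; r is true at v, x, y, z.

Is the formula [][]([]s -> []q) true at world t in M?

Recall that []ψ holds at a world iff ψ holds at every accessible world, and <>ψ holds iff ψ holds at some accessible world.
At t: [][]([]s -> []q) requires []([]s -> []q) at every successor {u, y, t}.
    At u: []([]s -> []q) requires []s -> []q at every successor {u, z}.
      At u: []s -> []q is true.
      At z: []s -> []q is true.
    So []([]s -> []q) is true at u.
    At y: []([]s -> []q) requires []s -> []q at every successor {w, x, y}.
      At w: []s -> []q is true.
      At x: []s -> []q is true.
      At y: []s -> []q is true.
    So []([]s -> []q) is true at y.
    At t: []([]s -> []q) requires []s -> []q at every successor {u, y, t}.
      At u: []s -> []q is true.
      At y: []s -> []q is true.
      At t: []s -> []q is true.
    So []([]s -> []q) is true at t.
So [][]([]s -> []q) is true at t.

Yes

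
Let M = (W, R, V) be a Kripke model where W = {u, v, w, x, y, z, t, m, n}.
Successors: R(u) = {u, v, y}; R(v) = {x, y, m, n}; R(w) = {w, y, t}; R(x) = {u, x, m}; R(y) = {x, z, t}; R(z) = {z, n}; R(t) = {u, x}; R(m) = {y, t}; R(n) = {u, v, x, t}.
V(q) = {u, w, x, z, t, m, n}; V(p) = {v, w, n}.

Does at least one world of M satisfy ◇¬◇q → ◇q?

Let φ = ◇¬◇q → ◇q. Evaluate φ at each world:
  u (successors {u, v, y}): φ is true.
  v (successors {x, y, m, n}): φ is true.
  w (successors {w, y, t}): φ is true.
  x (successors {u, x, m}): φ is true.
  y (successors {x, z, t}): φ is true.
  z (successors {z, n}): φ is true.
  t (successors {u, x}): φ is true.
  m (successors {y, t}): φ is true.
  n (successors {u, v, x, t}): φ is true.
Detail at u (witness):
  At u: ◇¬◇q is false, ◇q is true, so ◇¬◇q → ◇q is true.
    At u: ◇¬◇q requires ¬◇q at some successor in {u, v, y}.
      At u: ¬◇q is false.
      At v: ¬◇q is false.
      At y: ¬◇q is false.
    So ◇¬◇q is false at u.
    At u: ◇q requires q at some successor in {u, v, y}.
      q holds at u, so ◇q is true at u.

Yes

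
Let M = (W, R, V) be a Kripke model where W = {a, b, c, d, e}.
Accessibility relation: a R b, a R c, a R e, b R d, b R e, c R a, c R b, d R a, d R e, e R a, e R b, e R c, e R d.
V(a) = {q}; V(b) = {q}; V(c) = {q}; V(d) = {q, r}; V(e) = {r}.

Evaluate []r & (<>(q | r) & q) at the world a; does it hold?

No

At a: []r is false, <>(q | r) & q is true, so []r & (<>(q | r) & q) is false.
  At a: []r requires r at every successor {b, c, e}.
    r fails at b, so []r is false at a.
  At a: <>(q | r) is true, q is true, so <>(q | r) & q is true.
    At a: <>(q | r) requires q | r at some successor in {b, c, e}.
      q | r holds at b, so <>(q | r) is true at a.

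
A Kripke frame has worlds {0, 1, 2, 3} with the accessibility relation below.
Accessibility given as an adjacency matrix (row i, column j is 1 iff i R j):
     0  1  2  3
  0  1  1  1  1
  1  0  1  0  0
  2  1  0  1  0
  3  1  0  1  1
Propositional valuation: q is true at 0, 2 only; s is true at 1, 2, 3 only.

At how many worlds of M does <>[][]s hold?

2

Let φ = <>[][]s. Evaluate φ at each world:
  0 (successors {0, 1, 2, 3}): φ is true.
  1 (successors {1}): φ is true.
  2 (successors {0, 2}): φ is false.
  3 (successors {0, 2, 3}): φ is false.
For instance, at 1:
  At 1: <>[][]s requires [][]s at some successor in {1}.
    [][]s holds at 1, so <>[][]s is true at 1.
      At 1: [][]s requires []s at every successor {1}.
        At 1: []s is true.
      So [][]s is true at 1.
Satisfying worlds: {0, 1}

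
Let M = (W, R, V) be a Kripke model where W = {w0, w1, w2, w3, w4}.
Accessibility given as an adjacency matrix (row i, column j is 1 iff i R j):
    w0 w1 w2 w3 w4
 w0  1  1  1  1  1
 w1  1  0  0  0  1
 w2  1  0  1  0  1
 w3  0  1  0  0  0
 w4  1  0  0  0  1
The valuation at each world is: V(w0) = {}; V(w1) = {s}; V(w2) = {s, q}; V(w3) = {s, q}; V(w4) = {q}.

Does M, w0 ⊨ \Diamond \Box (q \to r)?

At w0: \Diamond \Box (q \to r) requires \Box (q \to r) at some successor in {w0, w1, w2, w3, w4}.
  \Box (q \to r) holds at w3, so \Diamond \Box (q \to r) is true at w0.
    At w3: \Box (q \to r) requires q \to r at every successor {w1}.
      At w1: q \to r is true.
    So \Box (q \to r) is true at w3.

Yes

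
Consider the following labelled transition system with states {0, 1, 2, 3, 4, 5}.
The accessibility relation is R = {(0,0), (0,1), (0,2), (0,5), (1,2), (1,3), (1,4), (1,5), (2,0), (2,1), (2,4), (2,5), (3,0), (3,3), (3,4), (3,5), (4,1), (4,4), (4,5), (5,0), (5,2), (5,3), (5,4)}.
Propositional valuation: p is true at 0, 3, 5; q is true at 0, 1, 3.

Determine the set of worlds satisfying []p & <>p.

Let φ = []p & <>p. Evaluate φ at each world:
  0 (successors {0, 1, 2, 5}): φ is false.
  1 (successors {2, 3, 4, 5}): φ is false.
  2 (successors {0, 1, 4, 5}): φ is false.
  3 (successors {0, 3, 4, 5}): φ is false.
  4 (successors {1, 4, 5}): φ is false.
  5 (successors {0, 2, 3, 4}): φ is false.
For instance, at 1:
  At 1: []p is false, <>p is true, so []p & <>p is false.
    At 1: []p requires p at every successor {2, 3, 4, 5}.
      p fails at 2, so []p is false at 1.
    At 1: <>p requires p at some successor in {2, 3, 4, 5}.
      p holds at 3, so <>p is true at 1.
Satisfying worlds: none.

none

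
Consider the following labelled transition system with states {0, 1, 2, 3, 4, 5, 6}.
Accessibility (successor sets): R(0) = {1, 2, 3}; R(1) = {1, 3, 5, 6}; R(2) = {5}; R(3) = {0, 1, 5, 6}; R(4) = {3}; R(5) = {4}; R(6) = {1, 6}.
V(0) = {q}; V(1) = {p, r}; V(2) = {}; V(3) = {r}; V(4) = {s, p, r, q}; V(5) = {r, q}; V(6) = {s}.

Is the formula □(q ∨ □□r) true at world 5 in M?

Yes

At 5: □(q ∨ □□r) requires q ∨ □□r at every successor {4}.
    At 4: q is true, □□r is false, so q ∨ □□r is true.
      At 4: □□r requires □r at every successor {3}.
        □r fails at 3, so □□r is false at 4.
So □(q ∨ □□r) is true at 5.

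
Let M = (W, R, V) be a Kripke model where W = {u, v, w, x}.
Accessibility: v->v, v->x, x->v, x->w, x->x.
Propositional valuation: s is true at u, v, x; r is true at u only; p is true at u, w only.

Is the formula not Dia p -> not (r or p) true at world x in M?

Yes

At x: not Dia p is false, not (r or p) is true, so not Dia p -> not (r or p) is true.
  At x: Dia p is true, so not Dia p is false.
    At x: Dia p requires p at some successor in {v, w, x}.
      p holds at w, so Dia p is true at x.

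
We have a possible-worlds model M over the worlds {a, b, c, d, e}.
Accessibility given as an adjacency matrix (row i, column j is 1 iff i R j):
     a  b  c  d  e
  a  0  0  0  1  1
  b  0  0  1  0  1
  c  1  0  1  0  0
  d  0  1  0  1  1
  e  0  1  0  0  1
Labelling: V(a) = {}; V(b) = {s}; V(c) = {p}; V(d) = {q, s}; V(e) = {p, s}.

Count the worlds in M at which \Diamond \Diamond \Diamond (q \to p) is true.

5

Let φ = \Diamond \Diamond \Diamond (q \to p). Evaluate φ at each world:
  a (successors {d, e}): φ is true.
  b (successors {c, e}): φ is true.
  c (successors {a, c}): φ is true.
  d (successors {b, d, e}): φ is true.
  e (successors {b, e}): φ is true.
For instance, at a:
  At a: \Diamond \Diamond \Diamond (q \to p) requires \Diamond \Diamond (q \to p) at some successor in {d, e}.
    \Diamond \Diamond (q \to p) holds at d, so \Diamond \Diamond \Diamond (q \to p) is true at a.
      At d: \Diamond \Diamond (q \to p) requires \Diamond (q \to p) at some successor in {b, d, e}.
        \Diamond (q \to p) holds at b, so \Diamond \Diamond (q \to p) is true at d.
Satisfying worlds: {a, b, c, d, e}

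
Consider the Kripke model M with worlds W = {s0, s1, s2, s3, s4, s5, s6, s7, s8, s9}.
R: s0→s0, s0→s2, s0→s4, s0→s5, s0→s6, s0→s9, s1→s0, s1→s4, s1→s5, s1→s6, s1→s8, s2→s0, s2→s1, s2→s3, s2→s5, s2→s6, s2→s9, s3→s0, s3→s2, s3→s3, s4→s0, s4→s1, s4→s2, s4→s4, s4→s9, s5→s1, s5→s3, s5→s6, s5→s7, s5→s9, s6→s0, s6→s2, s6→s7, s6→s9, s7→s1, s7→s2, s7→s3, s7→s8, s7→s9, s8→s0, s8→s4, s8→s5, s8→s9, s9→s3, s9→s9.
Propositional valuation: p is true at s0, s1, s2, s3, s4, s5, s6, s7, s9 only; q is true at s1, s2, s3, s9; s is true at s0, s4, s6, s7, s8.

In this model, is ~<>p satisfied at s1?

No

Recall that <>ψ holds at a world iff ψ holds at some accessible world.
At s1: <>p is true, so ~<>p is false.
  At s1: <>p requires p at some successor in {s0, s4, s5, s6, s8}.
    p holds at s0, so <>p is true at s1.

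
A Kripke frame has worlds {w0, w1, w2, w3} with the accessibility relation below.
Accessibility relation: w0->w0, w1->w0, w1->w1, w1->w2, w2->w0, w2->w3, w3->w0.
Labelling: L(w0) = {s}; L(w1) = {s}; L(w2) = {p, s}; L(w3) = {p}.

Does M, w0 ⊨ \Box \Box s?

Yes

Recall that \Box ψ holds at a world iff ψ holds at every accessible world, and \Diamond ψ holds iff ψ holds at some accessible world.
At w0: \Box \Box s requires \Box s at every successor {w0}.
    At w0: \Box s requires s at every successor {w0}.
      At w0: s is true.
    So \Box s is true at w0.
So \Box \Box s is true at w0.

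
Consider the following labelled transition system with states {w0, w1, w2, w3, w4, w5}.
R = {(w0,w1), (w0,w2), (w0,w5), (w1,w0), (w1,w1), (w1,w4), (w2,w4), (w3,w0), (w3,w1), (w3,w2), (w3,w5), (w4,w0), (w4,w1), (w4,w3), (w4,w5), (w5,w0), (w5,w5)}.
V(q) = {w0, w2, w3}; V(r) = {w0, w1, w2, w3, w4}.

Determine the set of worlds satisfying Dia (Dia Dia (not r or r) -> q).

w0, w1, w3, w4, w5

Let φ = Dia (Dia Dia (not r or r) -> q). Evaluate φ at each world:
  w0 (successors {w1, w2, w5}): φ is true.
  w1 (successors {w0, w1, w4}): φ is true.
  w2 (successors {w4}): φ is false.
  w3 (successors {w0, w1, w2, w5}): φ is true.
  w4 (successors {w0, w1, w3, w5}): φ is true.
  w5 (successors {w0, w5}): φ is true.
For instance, at w1:
  At w1: Dia (Dia Dia (not r or r) -> q) requires Dia Dia (not r or r) -> q at some successor in {w0, w1, w4}.
    Dia Dia (not r or r) -> q holds at w0, so Dia (Dia Dia (not r or r) -> q) is true at w1.
      At w0: Dia Dia (not r or r) is true, q is true, so Dia Dia (not r or r) -> q is true.
Satisfying worlds: {w0, w1, w3, w4, w5}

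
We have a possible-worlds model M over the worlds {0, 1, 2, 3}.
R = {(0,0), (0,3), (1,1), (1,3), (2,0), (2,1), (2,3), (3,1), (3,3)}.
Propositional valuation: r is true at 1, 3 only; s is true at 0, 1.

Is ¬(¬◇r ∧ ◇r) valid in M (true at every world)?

Let φ = ¬(¬◇r ∧ ◇r). Evaluate φ at each world:
  0 (successors {0, 3}): φ is true.
  1 (successors {1, 3}): φ is true.
  2 (successors {0, 1, 3}): φ is true.
  3 (successors {1, 3}): φ is true.
For instance, at 3:
  At 3: ¬◇r ∧ ◇r is false, so ¬(¬◇r ∧ ◇r) is true.
    At 3: ¬◇r is false, ◇r is true, so ¬◇r ∧ ◇r is false.
      At 3: ◇r is true, so ¬◇r is false.
      At 3: ◇r requires r at some successor in {1, 3}.
        r holds at 1, so ◇r is true at 3.

Yes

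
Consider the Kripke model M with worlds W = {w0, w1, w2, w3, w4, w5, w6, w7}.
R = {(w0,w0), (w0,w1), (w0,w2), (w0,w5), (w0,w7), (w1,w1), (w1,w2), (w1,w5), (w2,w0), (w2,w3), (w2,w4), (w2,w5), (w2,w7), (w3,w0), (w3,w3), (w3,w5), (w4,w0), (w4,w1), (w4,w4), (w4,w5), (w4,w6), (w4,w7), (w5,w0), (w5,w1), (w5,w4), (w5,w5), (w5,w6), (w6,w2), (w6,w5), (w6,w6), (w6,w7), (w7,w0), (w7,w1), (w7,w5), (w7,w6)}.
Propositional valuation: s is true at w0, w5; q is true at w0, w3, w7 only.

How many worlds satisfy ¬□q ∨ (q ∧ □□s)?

Let φ = ¬□q ∨ (q ∧ □□s). Evaluate φ at each world:
  w0 (successors {w0, w1, w2, w5, w7}): φ is true.
  w1 (successors {w1, w2, w5}): φ is true.
  w2 (successors {w0, w3, w4, w5, w7}): φ is true.
  w3 (successors {w0, w3, w5}): φ is true.
  w4 (successors {w0, w1, w4, w5, w6, w7}): φ is true.
  w5 (successors {w0, w1, w4, w5, w6}): φ is true.
  w6 (successors {w2, w5, w6, w7}): φ is true.
  w7 (successors {w0, w1, w5, w6}): φ is true.
For instance, at w3:
  At w3: ¬□q is true, q ∧ □□s is false, so ¬□q ∨ (q ∧ □□s) is true.
    At w3: □q is false, so ¬□q is true.
      At w3: □q requires q at every successor {w0, w3, w5}.
        q fails at w5, so □q is false at w3.
    At w3: q is true, □□s is false, so q ∧ □□s is false.
      At w3: □□s requires □s at every successor {w0, w3, w5}.
        □s fails at w0, so □□s is false at w3.
Satisfying worlds: {w0, w1, w2, w3, w4, w5, w6, w7}

8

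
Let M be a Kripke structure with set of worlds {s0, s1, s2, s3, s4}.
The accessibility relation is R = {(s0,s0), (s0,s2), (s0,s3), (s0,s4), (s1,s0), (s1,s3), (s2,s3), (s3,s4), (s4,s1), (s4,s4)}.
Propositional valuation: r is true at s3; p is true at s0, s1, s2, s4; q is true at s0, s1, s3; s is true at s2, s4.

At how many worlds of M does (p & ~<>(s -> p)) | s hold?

Let φ = (p & ~<>(s -> p)) | s. Evaluate φ at each world:
  s0 (successors {s0, s2, s3, s4}): φ is false.
  s1 (successors {s0, s3}): φ is false.
  s2 (successors {s3}): φ is true.
  s3 (successors {s4}): φ is false.
  s4 (successors {s1, s4}): φ is true.
For instance, at s0:
  At s0: p & ~<>(s -> p) is false, s is false, so (p & ~<>(s -> p)) | s is false.
    At s0: p is true, ~<>(s -> p) is false, so p & ~<>(s -> p) is false.
      At s0: <>(s -> p) is true, so ~<>(s -> p) is false.
Satisfying worlds: {s2, s4}

2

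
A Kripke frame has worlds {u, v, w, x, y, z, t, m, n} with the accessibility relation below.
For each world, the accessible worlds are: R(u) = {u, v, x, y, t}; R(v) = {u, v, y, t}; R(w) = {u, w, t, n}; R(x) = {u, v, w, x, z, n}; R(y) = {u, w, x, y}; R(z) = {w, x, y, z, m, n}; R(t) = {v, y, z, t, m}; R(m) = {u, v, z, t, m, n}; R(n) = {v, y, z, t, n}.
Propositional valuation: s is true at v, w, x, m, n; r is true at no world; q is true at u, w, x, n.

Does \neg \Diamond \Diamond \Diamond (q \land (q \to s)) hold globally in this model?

No

Let φ = \neg \Diamond \Diamond \Diamond (q \land (q \to s)). Evaluate φ at each world:
  u (successors {u, v, x, y, t}): φ is false.
  v (successors {u, v, y, t}): φ is false.
  w (successors {u, w, t, n}): φ is false.
  x (successors {u, v, w, x, z, n}): φ is false.
  y (successors {u, w, x, y}): φ is false.
  z (successors {w, x, y, z, m, n}): φ is false.
  t (successors {v, y, z, t, m}): φ is false.
  m (successors {u, v, z, t, m, n}): φ is false.
  n (successors {v, y, z, t, n}): φ is false.
Detail at u (counterexample):
  At u: \Diamond \Diamond \Diamond (q \land (q \to s)) is true, so \neg \Diamond \Diamond \Diamond (q \land (q \to s)) is false.
    At u: \Diamond \Diamond \Diamond (q \land (q \to s)) requires \Diamond \Diamond (q \land (q \to s)) at some successor in {u, v, x, y, t}.
      \Diamond \Diamond (q \land (q \to s)) holds at u, so \Diamond \Diamond \Diamond (q \land (q \to s)) is true at u.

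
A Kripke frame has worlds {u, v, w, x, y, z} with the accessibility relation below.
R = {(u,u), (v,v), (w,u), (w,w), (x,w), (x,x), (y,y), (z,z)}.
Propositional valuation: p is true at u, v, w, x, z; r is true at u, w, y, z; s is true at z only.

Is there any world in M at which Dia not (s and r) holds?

Let φ = Dia not (s and r). Evaluate φ at each world:
  u (successors {u}): φ is true.
  v (successors {v}): φ is true.
  w (successors {u, w}): φ is true.
  x (successors {w, x}): φ is true.
  y (successors {y}): φ is true.
  z (successors {z}): φ is false.
Detail at u (witness):
  At u: Dia not (s and r) requires not (s and r) at some successor in {u}.
    not (s and r) holds at u, so Dia not (s and r) is true at u.

Yes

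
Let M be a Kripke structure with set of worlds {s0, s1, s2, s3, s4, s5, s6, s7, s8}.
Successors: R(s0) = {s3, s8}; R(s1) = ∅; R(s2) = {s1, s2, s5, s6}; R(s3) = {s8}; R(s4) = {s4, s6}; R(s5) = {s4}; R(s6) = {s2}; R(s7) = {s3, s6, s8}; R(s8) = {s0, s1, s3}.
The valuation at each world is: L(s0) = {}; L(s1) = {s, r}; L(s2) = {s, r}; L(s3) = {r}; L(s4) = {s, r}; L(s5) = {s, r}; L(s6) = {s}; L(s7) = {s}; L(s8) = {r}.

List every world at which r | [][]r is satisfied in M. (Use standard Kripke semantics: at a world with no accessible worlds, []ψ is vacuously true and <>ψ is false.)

s1, s2, s3, s4, s5, s8

Recall that []ψ holds at a world iff ψ holds at every accessible world, and <>ψ holds iff ψ holds at some accessible world.
Let φ = r | [][]r. Evaluate φ at each world:
  s0 (successors {s3, s8}): φ is false.
  s1 (successors ∅): φ is true.
  s2 (successors {s1, s2, s5, s6}): φ is true.
  s3 (successors {s8}): φ is true.
  s4 (successors {s4, s6}): φ is true.
  s5 (successors {s4}): φ is true.
  s6 (successors {s2}): φ is false.
  s7 (successors {s3, s6, s8}): φ is false.
  s8 (successors {s0, s1, s3}): φ is true.
For instance, at s4:
  At s4: r is true, [][]r is false, so r | [][]r is true.
    At s4: [][]r requires []r at every successor {s4, s6}.
      []r fails at s4, so [][]r is false at s4.
Satisfying worlds: {s1, s2, s3, s4, s5, s8}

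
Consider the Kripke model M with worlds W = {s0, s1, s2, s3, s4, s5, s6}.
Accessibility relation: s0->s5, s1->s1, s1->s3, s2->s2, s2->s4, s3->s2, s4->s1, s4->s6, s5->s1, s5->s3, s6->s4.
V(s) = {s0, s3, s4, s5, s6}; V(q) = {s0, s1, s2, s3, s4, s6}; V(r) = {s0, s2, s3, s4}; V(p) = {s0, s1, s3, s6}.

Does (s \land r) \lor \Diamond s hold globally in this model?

Let φ = (s \land r) \lor \Diamond s. Evaluate φ at each world:
  s0 (successors {s5}): φ is true.
  s1 (successors {s1, s3}): φ is true.
  s2 (successors {s2, s4}): φ is true.
  s3 (successors {s2}): φ is true.
  s4 (successors {s1, s6}): φ is true.
  s5 (successors {s1, s3}): φ is true.
  s6 (successors {s4}): φ is true.
For instance, at s1:
  At s1: s \land r is false, \Diamond s is true, so (s \land r) \lor \Diamond s is true.
    At s1: \Diamond s requires s at some successor in {s1, s3}.
      s holds at s3, so \Diamond s is true at s1.

Yes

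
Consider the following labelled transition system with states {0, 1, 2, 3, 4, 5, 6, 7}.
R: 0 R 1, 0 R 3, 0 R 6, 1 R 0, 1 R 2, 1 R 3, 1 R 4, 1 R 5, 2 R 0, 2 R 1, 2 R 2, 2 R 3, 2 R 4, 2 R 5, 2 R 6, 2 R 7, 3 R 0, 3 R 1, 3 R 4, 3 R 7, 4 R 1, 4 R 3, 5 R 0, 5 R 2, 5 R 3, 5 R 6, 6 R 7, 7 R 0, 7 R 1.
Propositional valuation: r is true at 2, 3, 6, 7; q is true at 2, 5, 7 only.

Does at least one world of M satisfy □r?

Yes

Let φ = □r. Evaluate φ at each world:
  0 (successors {1, 3, 6}): φ is false.
  1 (successors {0, 2, 3, 4, 5}): φ is false.
  2 (successors {0, 1, 2, 3, 4, 5, 6, 7}): φ is false.
  3 (successors {0, 1, 4, 7}): φ is false.
  4 (successors {1, 3}): φ is false.
  5 (successors {0, 2, 3, 6}): φ is false.
  6 (successors {7}): φ is true.
  7 (successors {0, 1}): φ is false.
Detail at 6 (witness):
  At 6: □r requires r at every successor {7}.
    At 7: r is true.
  So □r is true at 6.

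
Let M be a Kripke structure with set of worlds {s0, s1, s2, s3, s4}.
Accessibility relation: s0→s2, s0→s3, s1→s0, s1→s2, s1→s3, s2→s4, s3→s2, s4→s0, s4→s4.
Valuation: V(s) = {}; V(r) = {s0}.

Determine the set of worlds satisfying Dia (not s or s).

s0, s1, s2, s3, s4

Recall that Dia ψ holds at a world iff ψ holds at some accessible world.
Let φ = Dia (not s or s). Evaluate φ at each world:
  s0 (successors {s2, s3}): φ is true.
  s1 (successors {s0, s2, s3}): φ is true.
  s2 (successors {s4}): φ is true.
  s3 (successors {s2}): φ is true.
  s4 (successors {s0, s4}): φ is true.
For instance, at s3:
  At s3: Dia (not s or s) requires not s or s at some successor in {s2}.
    not s or s holds at s2, so Dia (not s or s) is true at s3.
Satisfying worlds: {s0, s1, s2, s3, s4}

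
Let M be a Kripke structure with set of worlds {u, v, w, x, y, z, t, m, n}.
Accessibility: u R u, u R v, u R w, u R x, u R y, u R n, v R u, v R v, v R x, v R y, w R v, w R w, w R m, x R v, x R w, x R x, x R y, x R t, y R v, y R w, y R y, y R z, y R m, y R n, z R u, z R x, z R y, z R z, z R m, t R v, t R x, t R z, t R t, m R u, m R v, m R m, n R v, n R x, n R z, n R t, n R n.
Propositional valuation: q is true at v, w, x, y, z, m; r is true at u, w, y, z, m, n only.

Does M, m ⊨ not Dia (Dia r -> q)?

Recall that Dia ψ holds at a world iff ψ holds at some accessible world.
At m: Dia (Dia r -> q) is true, so not Dia (Dia r -> q) is false.
  At m: Dia (Dia r -> q) requires Dia r -> q at some successor in {u, v, m}.
    Dia r -> q holds at v, so Dia (Dia r -> q) is true at m.
      At v: Dia r is true, q is true, so Dia r -> q is true.

No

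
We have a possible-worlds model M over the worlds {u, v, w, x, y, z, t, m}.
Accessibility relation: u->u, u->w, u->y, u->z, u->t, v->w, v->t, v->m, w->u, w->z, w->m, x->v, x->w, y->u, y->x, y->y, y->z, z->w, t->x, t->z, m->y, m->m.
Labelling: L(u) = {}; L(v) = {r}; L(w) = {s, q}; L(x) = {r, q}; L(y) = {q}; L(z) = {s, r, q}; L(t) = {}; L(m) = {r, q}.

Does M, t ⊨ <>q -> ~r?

At t: <>q is true, ~r is true, so <>q -> ~r is true.
  At t: <>q requires q at some successor in {x, z}.
    q holds at x, so <>q is true at t.

Yes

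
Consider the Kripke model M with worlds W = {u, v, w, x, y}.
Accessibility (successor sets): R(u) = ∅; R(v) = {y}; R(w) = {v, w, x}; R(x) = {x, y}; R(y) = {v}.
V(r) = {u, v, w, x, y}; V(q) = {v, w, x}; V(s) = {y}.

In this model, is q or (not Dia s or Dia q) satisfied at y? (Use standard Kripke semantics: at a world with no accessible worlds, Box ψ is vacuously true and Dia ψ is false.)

Yes

At y: q is false, not Dia s or Dia q is true, so q or (not Dia s or Dia q) is true.
  At y: not Dia s is true, Dia q is true, so not Dia s or Dia q is true.
    At y: Dia s is false, so not Dia s is true.
      At y: Dia s requires s at some successor in {v}.
        At v: s is false.
      So Dia s is false at y.
    At y: Dia q requires q at some successor in {v}.
      q holds at v, so Dia q is true at y.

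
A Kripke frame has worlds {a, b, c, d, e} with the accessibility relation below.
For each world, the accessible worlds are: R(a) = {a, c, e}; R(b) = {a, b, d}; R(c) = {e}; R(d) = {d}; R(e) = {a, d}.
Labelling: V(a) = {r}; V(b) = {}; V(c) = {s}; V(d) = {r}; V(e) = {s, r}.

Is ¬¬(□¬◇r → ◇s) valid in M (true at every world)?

Yes

Let φ = ¬¬(□¬◇r → ◇s). Evaluate φ at each world:
  a (successors {a, c, e}): φ is true.
  b (successors {a, b, d}): φ is true.
  c (successors {e}): φ is true.
  d (successors {d}): φ is true.
  e (successors {a, d}): φ is true.
For instance, at c:
  At c: ¬(□¬◇r → ◇s) is false, so ¬¬(□¬◇r → ◇s) is true.
    At c: □¬◇r → ◇s is true, so ¬(□¬◇r → ◇s) is false.
      At c: □¬◇r is false, ◇s is true, so □¬◇r → ◇s is true.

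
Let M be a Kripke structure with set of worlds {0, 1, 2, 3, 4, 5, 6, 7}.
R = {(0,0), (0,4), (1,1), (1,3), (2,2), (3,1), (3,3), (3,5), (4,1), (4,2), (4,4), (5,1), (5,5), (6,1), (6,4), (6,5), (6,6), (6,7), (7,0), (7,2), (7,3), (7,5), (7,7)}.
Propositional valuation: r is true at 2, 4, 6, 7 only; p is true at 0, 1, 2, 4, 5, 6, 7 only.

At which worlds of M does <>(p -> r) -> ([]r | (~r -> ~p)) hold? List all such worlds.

2, 3, 4, 5, 6, 7

Let φ = <>(p -> r) -> ([]r | (~r -> ~p)). Evaluate φ at each world:
  0 (successors {0, 4}): φ is false.
  1 (successors {1, 3}): φ is false.
  2 (successors {2}): φ is true.
  3 (successors {1, 3, 5}): φ is true.
  4 (successors {1, 2, 4}): φ is true.
  5 (successors {1, 5}): φ is true.
  6 (successors {1, 4, 5, 6, 7}): φ is true.
  7 (successors {0, 2, 3, 5, 7}): φ is true.
For instance, at 0:
  At 0: <>(p -> r) is true, []r | (~r -> ~p) is false, so <>(p -> r) -> ([]r | (~r -> ~p)) is false.
    At 0: <>(p -> r) requires p -> r at some successor in {0, 4}.
      p -> r holds at 4, so <>(p -> r) is true at 0.
    At 0: []r is false, ~r -> ~p is false, so []r | (~r -> ~p) is false.
      At 0: []r requires r at every successor {0, 4}.
        r fails at 0, so []r is false at 0.
Satisfying worlds: {2, 3, 4, 5, 6, 7}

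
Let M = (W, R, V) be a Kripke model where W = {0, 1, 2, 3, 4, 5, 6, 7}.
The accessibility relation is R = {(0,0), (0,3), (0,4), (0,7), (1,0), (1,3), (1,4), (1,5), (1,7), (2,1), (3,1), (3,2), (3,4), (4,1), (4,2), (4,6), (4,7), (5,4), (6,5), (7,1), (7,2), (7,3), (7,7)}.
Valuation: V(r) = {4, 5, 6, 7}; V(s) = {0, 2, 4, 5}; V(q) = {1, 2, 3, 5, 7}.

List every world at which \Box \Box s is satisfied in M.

Let φ = \Box \Box s. Evaluate φ at each world:
  0 (successors {0, 3, 4, 7}): φ is false.
  1 (successors {0, 3, 4, 5, 7}): φ is false.
  2 (successors {1}): φ is false.
  3 (successors {1, 2, 4}): φ is false.
  4 (successors {1, 2, 6, 7}): φ is false.
  5 (successors {4}): φ is false.
  6 (successors {5}): φ is true.
  7 (successors {1, 2, 3, 7}): φ is false.
For instance, at 0:
  At 0: \Box \Box s requires \Box s at every successor {0, 3, 4, 7}.
    \Box s fails at 0, so \Box \Box s is false at 0.
      At 0: \Box s requires s at every successor {0, 3, 4, 7}.
        s fails at 3, so \Box s is false at 0.
Satisfying worlds: {6}

6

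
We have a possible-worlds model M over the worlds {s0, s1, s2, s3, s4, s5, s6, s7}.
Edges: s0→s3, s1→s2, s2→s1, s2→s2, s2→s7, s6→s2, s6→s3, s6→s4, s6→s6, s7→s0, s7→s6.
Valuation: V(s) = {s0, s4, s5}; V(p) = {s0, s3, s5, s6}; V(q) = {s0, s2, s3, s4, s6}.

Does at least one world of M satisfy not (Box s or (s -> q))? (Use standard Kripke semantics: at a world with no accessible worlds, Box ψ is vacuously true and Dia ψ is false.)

No

Let φ = not (Box s or (s -> q)). Evaluate φ at each world:
  s0 (successors {s3}): φ is false.
  s1 (successors {s2}): φ is false.
  s2 (successors {s1, s2, s7}): φ is false.
  s3 (successors ∅): φ is false.
  s4 (successors ∅): φ is false.
  s5 (successors ∅): φ is false.
  s6 (successors {s2, s3, s4, s6}): φ is false.
  s7 (successors {s0, s6}): φ is false.
For instance, at s6:
  At s6: Box s or (s -> q) is true, so not (Box s or (s -> q)) is false.
    At s6: Box s is false, s -> q is true, so Box s or (s -> q) is true.
      At s6: Box s requires s at every successor {s2, s3, s4, s6}.
        s fails at s2, so Box s is false at s6.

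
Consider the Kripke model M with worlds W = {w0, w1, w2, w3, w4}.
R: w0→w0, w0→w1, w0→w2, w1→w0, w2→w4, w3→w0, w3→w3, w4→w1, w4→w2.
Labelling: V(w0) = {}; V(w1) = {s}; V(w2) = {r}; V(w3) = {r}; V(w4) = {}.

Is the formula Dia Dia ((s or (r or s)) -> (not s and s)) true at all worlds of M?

No

Let φ = Dia Dia ((s or (r or s)) -> (not s and s)). Evaluate φ at each world:
  w0 (successors {w0, w1, w2}): φ is true.
  w1 (successors {w0}): φ is true.
  w2 (successors {w4}): φ is false.
  w3 (successors {w0, w3}): φ is true.
  w4 (successors {w1, w2}): φ is true.
Detail at w2 (counterexample):
  At w2: Dia Dia ((s or (r or s)) -> (not s and s)) requires Dia ((s or (r or s)) -> (not s and s)) at some successor in {w4}.
    At w4: Dia ((s or (r or s)) -> (not s and s)) is false.
  So Dia Dia ((s or (r or s)) -> (not s and s)) is false at w2.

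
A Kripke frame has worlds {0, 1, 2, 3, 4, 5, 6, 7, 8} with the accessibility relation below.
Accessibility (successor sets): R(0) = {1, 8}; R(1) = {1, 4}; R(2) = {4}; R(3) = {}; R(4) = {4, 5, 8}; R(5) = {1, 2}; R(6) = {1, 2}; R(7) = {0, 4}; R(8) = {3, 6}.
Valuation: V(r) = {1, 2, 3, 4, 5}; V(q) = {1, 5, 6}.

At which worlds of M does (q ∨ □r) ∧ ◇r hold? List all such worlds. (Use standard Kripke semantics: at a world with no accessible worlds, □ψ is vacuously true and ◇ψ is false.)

Let φ = (q ∨ □r) ∧ ◇r. Evaluate φ at each world:
  0 (successors {1, 8}): φ is false.
  1 (successors {1, 4}): φ is true.
  2 (successors {4}): φ is true.
  3 (successors ∅): φ is false.
  4 (successors {4, 5, 8}): φ is false.
  5 (successors {1, 2}): φ is true.
  6 (successors {1, 2}): φ is true.
  7 (successors {0, 4}): φ is false.
  8 (successors {3, 6}): φ is false.
For instance, at 5:
  At 5: q ∨ □r is true, ◇r is true, so (q ∨ □r) ∧ ◇r is true.
    At 5: q is true, □r is true, so q ∨ □r is true.
      At 5: □r requires r at every successor {1, 2}.
        At 1: r is true.
        At 2: r is true.
      So □r is true at 5.
    At 5: ◇r requires r at some successor in {1, 2}.
      r holds at 1, so ◇r is true at 5.
Satisfying worlds: {1, 2, 5, 6}

1, 2, 5, 6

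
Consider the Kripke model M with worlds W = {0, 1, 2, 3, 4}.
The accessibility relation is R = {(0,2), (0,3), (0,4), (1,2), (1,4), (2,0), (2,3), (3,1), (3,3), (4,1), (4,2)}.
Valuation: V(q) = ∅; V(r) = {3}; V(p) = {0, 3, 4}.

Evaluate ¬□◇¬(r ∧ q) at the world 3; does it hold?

No

At 3: □◇¬(r ∧ q) is true, so ¬□◇¬(r ∧ q) is false.
  At 3: □◇¬(r ∧ q) requires ◇¬(r ∧ q) at every successor {1, 3}.
      At 1: ◇¬(r ∧ q) requires ¬(r ∧ q) at some successor in {2, 4}.
        ¬(r ∧ q) holds at 2, so ◇¬(r ∧ q) is true at 1.
      At 3: ◇¬(r ∧ q) requires ¬(r ∧ q) at some successor in {1, 3}.
        ¬(r ∧ q) holds at 1, so ◇¬(r ∧ q) is true at 3.
  So □◇¬(r ∧ q) is true at 3.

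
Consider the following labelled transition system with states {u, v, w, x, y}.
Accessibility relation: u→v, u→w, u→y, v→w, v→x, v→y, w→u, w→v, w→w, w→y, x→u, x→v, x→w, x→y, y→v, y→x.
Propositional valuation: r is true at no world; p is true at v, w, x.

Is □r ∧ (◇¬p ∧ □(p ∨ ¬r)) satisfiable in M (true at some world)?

No

Recall that □ψ holds at a world iff ψ holds at every accessible world, and ◇ψ holds iff ψ holds at some accessible world.
Let φ = □r ∧ (◇¬p ∧ □(p ∨ ¬r)). Evaluate φ at each world:
  u (successors {v, w, y}): φ is false.
  v (successors {w, x, y}): φ is false.
  w (successors {u, v, w, y}): φ is false.
  x (successors {u, v, w, y}): φ is false.
  y (successors {v, x}): φ is false.
For instance, at w:
  At w: □r is false, ◇¬p ∧ □(p ∨ ¬r) is true, so □r ∧ (◇¬p ∧ □(p ∨ ¬r)) is false.
    At w: □r requires r at every successor {u, v, w, y}.
      r fails at u, so □r is false at w.
    At w: ◇¬p is true, □(p ∨ ¬r) is true, so ◇¬p ∧ □(p ∨ ¬r) is true.
      At w: ◇¬p requires ¬p at some successor in {u, v, w, y}.
        ¬p holds at u, so ◇¬p is true at w.
      At w: □(p ∨ ¬r) requires p ∨ ¬r at every successor {u, v, w, y}.
        At u: p ∨ ¬r is true.
        At v: p ∨ ¬r is true.
        At w: p ∨ ¬r is true.
        At y: p ∨ ¬r is true.
      So □(p ∨ ¬r) is true at w.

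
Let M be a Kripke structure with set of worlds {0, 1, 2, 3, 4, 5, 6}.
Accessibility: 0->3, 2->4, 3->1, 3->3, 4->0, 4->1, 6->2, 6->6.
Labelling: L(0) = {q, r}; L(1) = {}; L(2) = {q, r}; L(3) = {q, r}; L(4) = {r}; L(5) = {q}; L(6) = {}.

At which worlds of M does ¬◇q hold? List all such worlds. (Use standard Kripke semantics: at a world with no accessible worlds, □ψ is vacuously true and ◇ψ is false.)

Recall that ◇ψ holds at a world iff ψ holds at some accessible world.
Let φ = ¬◇q. Evaluate φ at each world:
  0 (successors {3}): φ is false.
  1 (successors ∅): φ is true.
  2 (successors {4}): φ is true.
  3 (successors {1, 3}): φ is false.
  4 (successors {0, 1}): φ is false.
  5 (successors ∅): φ is true.
  6 (successors {2, 6}): φ is false.
For instance, at 4:
  At 4: ◇q is true, so ¬◇q is false.
    At 4: ◇q requires q at some successor in {0, 1}.
      q holds at 0, so ◇q is true at 4.
Satisfying worlds: {1, 2, 5}

1, 2, 5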